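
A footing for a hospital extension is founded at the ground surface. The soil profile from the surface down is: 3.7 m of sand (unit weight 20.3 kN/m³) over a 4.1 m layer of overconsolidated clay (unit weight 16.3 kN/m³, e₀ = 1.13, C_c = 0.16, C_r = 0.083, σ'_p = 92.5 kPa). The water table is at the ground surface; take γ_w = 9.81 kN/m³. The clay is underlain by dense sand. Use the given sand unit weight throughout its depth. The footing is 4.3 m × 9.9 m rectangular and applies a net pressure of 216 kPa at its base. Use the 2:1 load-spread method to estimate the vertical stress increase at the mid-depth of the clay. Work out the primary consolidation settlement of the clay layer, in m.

S_c ≈ 0.0637 m

Mid-depth of clay below the ground surface: z = 3.7 + 4.1/2 = 5.75 m.
Total vertical stress at mid-clay: σ_v = 20.3×3.7 + 16.3×2.05 = 108.53 kPa.
Pore pressure: u = 9.81×(5.75 − 0) = 56.408 kPa.
Initial effective stress: σ'_0 = σ_v − u = 108.53 − 56.408 = 52.122 kPa.
Stress increase at mid-clay by the 2:1 spreading method:
Δσ = qBL/((B+z)(L+z)) = 216×4.3×9.9/((4.3+5.75)(9.9+5.75)) = 58.462 kPa
Final effective stress: σ'_f = 52.122 + 58.462 = 110.58 kPa.
σ'_f = 110.58 > σ'_p = 92.5 kPa, so the stress path crosses the preconsolidation pressure — recompression up to σ'_p, then virgin compression beyond:
S_c = H/(1+e₀)·[C_r·log₁₀(σ'_p/σ'_0) + C_c·log₁₀(σ'_f/σ'_p)]
    = 4.1/2.13 × [0.083×log₁₀(92.5/52.122) + 0.16×log₁₀(110.58/92.5)]
    = 1.9249 × [0.020677 + 0.012406] = 0.06368 m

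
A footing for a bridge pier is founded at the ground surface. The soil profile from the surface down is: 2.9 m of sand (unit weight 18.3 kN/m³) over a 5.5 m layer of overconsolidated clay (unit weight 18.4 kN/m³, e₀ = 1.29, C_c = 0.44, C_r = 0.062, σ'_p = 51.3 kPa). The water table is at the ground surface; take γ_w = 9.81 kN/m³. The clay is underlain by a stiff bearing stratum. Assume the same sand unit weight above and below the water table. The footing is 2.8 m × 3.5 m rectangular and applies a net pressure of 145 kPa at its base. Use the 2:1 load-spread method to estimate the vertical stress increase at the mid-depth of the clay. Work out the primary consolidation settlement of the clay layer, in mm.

Mid-depth of clay below the ground surface: z = 2.9 + 5.5/2 = 5.65 m.
Total vertical stress at mid-clay: σ_v = 18.3×2.9 + 18.4×2.75 = 103.67 kPa.
Pore pressure: u = 9.81×(5.65 − 0) = 55.427 kPa.
Initial effective stress: σ'_0 = σ_v − u = 103.67 − 55.427 = 48.243 kPa.
Stress increase at mid-clay by the 2:1 spreading method:
Δσ = qBL/((B+z)(L+z)) = 145×2.8×3.5/((2.8+5.65)(3.5+5.65)) = 18.379 kPa
Final effective stress: σ'_f = 48.243 + 18.379 = 66.622 kPa.
σ'_f = 66.622 > σ'_p = 51.3 kPa, so the stress path crosses the preconsolidation pressure — recompression up to σ'_p, then virgin compression beyond:
S_c = H/(1+e₀)·[C_r·log₁₀(σ'_p/σ'_0) + C_c·log₁₀(σ'_f/σ'_p)]
    = 5.5/2.29 × [0.062×log₁₀(51.3/48.243) + 0.44×log₁₀(66.622/51.3)]
    = 2.4017 × [0.0016543 + 0.04994] = 0.1239 m

S_c ≈ 124 mm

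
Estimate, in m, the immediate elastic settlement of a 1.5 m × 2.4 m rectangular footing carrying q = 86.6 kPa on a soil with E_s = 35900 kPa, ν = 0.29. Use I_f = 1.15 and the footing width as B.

S_e ≈ 0.00381 m

Immediate (elastic) settlement: S_e = q·B·(1−ν²)/E_s · I_f.
S_e = 86.6 × 1.5 × (1 − 0.29²) / 35900 × 1.15
    = 86.6 × 1.5 × 0.9159 / 35900 × 1.15
    = 0.003811 m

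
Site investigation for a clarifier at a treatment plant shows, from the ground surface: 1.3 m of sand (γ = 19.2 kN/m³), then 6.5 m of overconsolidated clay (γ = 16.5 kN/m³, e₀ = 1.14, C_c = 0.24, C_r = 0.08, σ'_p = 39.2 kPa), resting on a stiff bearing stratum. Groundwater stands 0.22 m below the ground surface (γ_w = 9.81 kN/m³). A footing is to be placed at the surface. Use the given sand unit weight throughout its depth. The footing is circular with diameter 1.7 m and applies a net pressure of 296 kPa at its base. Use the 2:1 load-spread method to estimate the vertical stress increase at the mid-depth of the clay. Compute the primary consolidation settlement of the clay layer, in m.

Mid-depth of clay below the ground surface: z = 1.3 + 6.5/2 = 4.55 m.
Total vertical stress at mid-clay: σ_v = 19.2×1.3 + 16.5×3.25 = 78.585 kPa.
Pore pressure: u = 9.81×(4.55 − 0.22) = 42.477 kPa.
Initial effective stress: σ'_0 = σ_v − u = 78.585 − 42.477 = 36.108 kPa.
Stress increase at mid-clay by the 2:1 spreading method:
Δσ ≈ qD²/(D+z)² = 296×1.7²/(1.7+4.55)² = 21.899 kPa
Final effective stress: σ'_f = 36.108 + 21.899 = 58.007 kPa.
σ'_f = 58.007 > σ'_p = 39.2 kPa, so the stress path crosses the preconsolidation pressure — recompression up to σ'_p, then virgin compression beyond:
S_c = H/(1+e₀)·[C_r·log₁₀(σ'_p/σ'_0) + C_c·log₁₀(σ'_f/σ'_p)]
    = 6.5/2.14 × [0.08×log₁₀(39.2/36.108) + 0.24×log₁₀(58.007/39.2)]
    = 3.0374 × [0.0028546 + 0.040847] = 0.1327 m

S_c ≈ 0.133 m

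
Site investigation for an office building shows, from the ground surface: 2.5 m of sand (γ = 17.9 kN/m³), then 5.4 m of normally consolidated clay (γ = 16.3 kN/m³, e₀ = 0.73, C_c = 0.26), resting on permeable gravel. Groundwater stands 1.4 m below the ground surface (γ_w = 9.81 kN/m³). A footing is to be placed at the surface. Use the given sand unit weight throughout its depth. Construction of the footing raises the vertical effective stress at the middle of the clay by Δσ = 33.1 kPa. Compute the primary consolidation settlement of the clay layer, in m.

S_c ≈ 0.175 m

Mid-depth of clay below the ground surface: z = 2.5 + 5.4/2 = 5.2 m.
Total vertical stress at mid-clay: σ_v = 17.9×2.5 + 16.3×2.7 = 88.76 kPa.
Pore pressure: u = 9.81×(5.2 − 1.4) = 37.278 kPa.
Initial effective stress: σ'_0 = σ_v − u = 88.76 − 37.278 = 51.482 kPa.
Final effective stress: σ'_f = σ'_0 + Δσ = 51.482 + 33.1 = 84.582 kPa.
Normally consolidated clay, so the full stress increment lies on the virgin compression line:
S_c = C_c·H/(1+e₀)·log₁₀(σ'_f/σ'_0) = 0.26×5.4/(1+0.73)×log₁₀(84.582/51.482)
    = 0.81156 × 0.21562 = 0.175 m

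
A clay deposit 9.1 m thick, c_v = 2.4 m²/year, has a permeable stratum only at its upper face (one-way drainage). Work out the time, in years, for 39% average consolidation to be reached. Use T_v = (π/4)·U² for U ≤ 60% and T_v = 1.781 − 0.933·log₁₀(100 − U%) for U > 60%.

t ≈ 4.12 years

Drainage path length: H_d = H = 9.1 m (single drainage).
U ≤ 60%: T_v = (π/4)·U² = (π/4)×0.39² = 0.11946.
t = T_v·H_d²/c_v = 0.11946×9.1²/2.4 = 4.122 years.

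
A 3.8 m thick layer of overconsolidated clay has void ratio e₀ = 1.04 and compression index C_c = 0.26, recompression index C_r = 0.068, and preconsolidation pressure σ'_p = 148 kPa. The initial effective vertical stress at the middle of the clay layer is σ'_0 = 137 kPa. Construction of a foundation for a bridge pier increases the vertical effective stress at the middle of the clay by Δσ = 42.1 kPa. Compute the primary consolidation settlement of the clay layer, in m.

S_c ≈ 0.0444 m

Final effective stress: σ'_f = 137 + 42.1 = 179.1 kPa.
σ'_f = 179.1 > σ'_p = 148 kPa, so the stress path crosses the preconsolidation pressure — recompression up to σ'_p, then virgin compression beyond:
S_c = H/(1+e₀)·[C_r·log₁₀(σ'_p/σ'_0) + C_c·log₁₀(σ'_f/σ'_p)]
    = 3.8/2.04 × [0.068×log₁₀(148/137) + 0.26×log₁₀(179.1/148)]
    = 1.8627 × [0.0022808 + 0.021537] = 0.04437 m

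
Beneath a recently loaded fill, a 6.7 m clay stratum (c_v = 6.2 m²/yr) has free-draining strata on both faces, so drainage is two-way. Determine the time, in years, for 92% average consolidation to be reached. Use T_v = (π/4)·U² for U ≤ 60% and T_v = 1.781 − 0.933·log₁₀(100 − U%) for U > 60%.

Drainage path length: H_d = H/2 = 3.35 m (double drainage).
U > 60%: T_v = 1.781 − 0.933·log₁₀(100 − 92) = 0.93842.
t = T_v·H_d²/c_v = 0.93842×3.35²/6.2 = 1.699 years.

t ≈ 1.7 years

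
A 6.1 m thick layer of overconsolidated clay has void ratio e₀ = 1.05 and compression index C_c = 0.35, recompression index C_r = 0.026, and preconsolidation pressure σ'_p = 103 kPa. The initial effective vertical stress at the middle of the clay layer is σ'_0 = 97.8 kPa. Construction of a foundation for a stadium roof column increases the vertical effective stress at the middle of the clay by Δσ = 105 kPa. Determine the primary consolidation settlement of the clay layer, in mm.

Final effective stress: σ'_f = 97.8 + 105 = 202.8 kPa.
σ'_f = 202.8 > σ'_p = 103 kPa, so the stress path crosses the preconsolidation pressure — recompression up to σ'_p, then virgin compression beyond:
S_c = H/(1+e₀)·[C_r·log₁₀(σ'_p/σ'_0) + C_c·log₁₀(σ'_f/σ'_p)]
    = 6.1/2.05 × [0.026×log₁₀(103/97.8) + 0.35×log₁₀(202.8/103)]
    = 2.9756 × [0.00058496 + 0.10298] = 0.3082 m

S_c ≈ 308 mm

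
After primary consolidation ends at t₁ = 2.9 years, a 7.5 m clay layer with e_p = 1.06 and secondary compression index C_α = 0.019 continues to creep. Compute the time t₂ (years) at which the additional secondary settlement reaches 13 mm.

t₂ ≈ 4.47 years

S_s = C_α·H/(1+e_p)·log₁₀(t₂/t₁) ⇒ log₁₀(t₂/t₁) = S_s·(1+e_p)/(C_α·H).
log₁₀(t₂/t₁) = 0.013 × (1+1.06) / (0.019×7.5) = 0.1879
t₂ = t₁ × 10^0.1879 = 2.9 × 1.541 = 4.47 years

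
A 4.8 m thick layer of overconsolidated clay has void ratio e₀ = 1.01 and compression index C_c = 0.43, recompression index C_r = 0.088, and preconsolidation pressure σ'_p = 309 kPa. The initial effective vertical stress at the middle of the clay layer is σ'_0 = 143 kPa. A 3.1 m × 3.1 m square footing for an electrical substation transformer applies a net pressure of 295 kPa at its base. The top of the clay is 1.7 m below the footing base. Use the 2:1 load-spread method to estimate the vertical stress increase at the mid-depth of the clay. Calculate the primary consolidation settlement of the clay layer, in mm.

S_c ≈ 29.6 mm

Mid-depth of clay below the footing base: z = 1.7 + 4.8/2 = 4.1 m.
Stress increase at mid-clay by the 2:1 spreading method:
Δσ = qBL/((B+z)(L+z)) = 295×3.1×3.1/((3.1+4.1)(3.1+4.1)) = 54.687 kPa
Final effective stress: σ'_f = 143 + 54.687 = 197.69 kPa.
σ'_f = 197.69 ≤ σ'_p = 309 kPa, so the clay remains overconsolidated and only the recompression index applies:
S_c = C_r·H/(1+e₀)·log₁₀(σ'_f/σ'_0) = 0.088×4.8/2.01×log₁₀(197.69/143)
    = 0.21015 × 0.14065 = 0.02956 m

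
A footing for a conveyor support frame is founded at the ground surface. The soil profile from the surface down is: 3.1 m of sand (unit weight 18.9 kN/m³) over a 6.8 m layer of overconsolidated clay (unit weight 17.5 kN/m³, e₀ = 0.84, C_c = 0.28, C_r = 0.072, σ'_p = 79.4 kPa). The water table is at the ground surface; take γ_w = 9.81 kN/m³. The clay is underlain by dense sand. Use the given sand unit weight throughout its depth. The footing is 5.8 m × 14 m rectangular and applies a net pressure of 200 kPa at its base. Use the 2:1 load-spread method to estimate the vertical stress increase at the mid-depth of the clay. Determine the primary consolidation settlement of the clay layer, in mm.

Mid-depth of clay below the ground surface: z = 3.1 + 6.8/2 = 6.5 m.
Total vertical stress at mid-clay: σ_v = 18.9×3.1 + 17.5×3.4 = 118.09 kPa.
Pore pressure: u = 9.81×(6.5 − 0) = 63.765 kPa.
Initial effective stress: σ'_0 = σ_v − u = 118.09 − 63.765 = 54.325 kPa.
Stress increase at mid-clay by the 2:1 spreading method:
Δσ = qBL/((B+z)(L+z)) = 200×5.8×14/((5.8+6.5)(14+6.5)) = 64.406 kPa
Final effective stress: σ'_f = 54.325 + 64.406 = 118.73 kPa.
σ'_f = 118.73 > σ'_p = 79.4 kPa, so the stress path crosses the preconsolidation pressure — recompression up to σ'_p, then virgin compression beyond:
S_c = H/(1+e₀)·[C_r·log₁₀(σ'_p/σ'_0) + C_c·log₁₀(σ'_f/σ'_p)]
    = 6.8/1.84 × [0.072×log₁₀(79.4/54.325) + 0.28×log₁₀(118.73/79.4)]
    = 3.6957 × [0.011867 + 0.048927] = 0.2247 m

S_c ≈ 225 mm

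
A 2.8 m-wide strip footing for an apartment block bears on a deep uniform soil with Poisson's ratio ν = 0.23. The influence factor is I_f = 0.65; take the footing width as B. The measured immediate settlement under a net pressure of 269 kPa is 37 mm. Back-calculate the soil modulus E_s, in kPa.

E_s ≈ 12500 kPa

S_e = q·B·(1−ν²)/E_s · I_f  ⇒  E_s = q·B·(1−ν²)·I_f / S_e.
E_s = 269 × 2.8 × 0.9471 × 0.65 / 0.037 = 12530 kPa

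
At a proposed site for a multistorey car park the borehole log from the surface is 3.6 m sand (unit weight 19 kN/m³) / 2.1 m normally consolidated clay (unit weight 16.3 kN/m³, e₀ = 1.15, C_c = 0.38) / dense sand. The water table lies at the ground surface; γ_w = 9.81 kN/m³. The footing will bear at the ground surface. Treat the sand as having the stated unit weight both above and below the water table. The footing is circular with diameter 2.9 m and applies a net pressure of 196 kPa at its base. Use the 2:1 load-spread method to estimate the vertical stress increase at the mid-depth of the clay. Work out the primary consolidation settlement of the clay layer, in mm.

S_c ≈ 87.9 mm

Mid-depth of clay below the ground surface: z = 3.6 + 2.1/2 = 4.65 m.
Total vertical stress at mid-clay: σ_v = 19×3.6 + 16.3×1.05 = 85.515 kPa.
Pore pressure: u = 9.81×(4.65 − 0) = 45.617 kPa.
Initial effective stress: σ'_0 = σ_v − u = 85.515 − 45.617 = 39.898 kPa.
Stress increase at mid-clay by the 2:1 spreading method:
Δσ ≈ qD²/(D+z)² = 196×2.9²/(2.9+4.65)² = 28.917 kPa
Final effective stress: σ'_f = σ'_0 + Δσ = 39.898 + 28.917 = 68.815 kPa.
Normally consolidated clay, so the full stress increment lies on the virgin compression line:
S_c = C_c·H/(1+e₀)·log₁₀(σ'_f/σ'_0) = 0.38×2.1/(1+1.15)×log₁₀(68.815/39.898)
    = 0.37116 × 0.23673 = 0.08786 m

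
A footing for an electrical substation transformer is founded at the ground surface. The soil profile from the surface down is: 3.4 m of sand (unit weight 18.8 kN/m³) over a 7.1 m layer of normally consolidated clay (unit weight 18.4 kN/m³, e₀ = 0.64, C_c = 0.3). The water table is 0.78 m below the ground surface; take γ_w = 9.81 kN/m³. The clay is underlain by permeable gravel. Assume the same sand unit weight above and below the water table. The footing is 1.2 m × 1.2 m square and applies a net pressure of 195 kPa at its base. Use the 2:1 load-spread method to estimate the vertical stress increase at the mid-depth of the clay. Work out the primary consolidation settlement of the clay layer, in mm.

Mid-depth of clay below the ground surface: z = 3.4 + 7.1/2 = 6.95 m.
Total vertical stress at mid-clay: σ_v = 18.8×3.4 + 18.4×3.55 = 129.24 kPa.
Pore pressure: u = 9.81×(6.95 − 0.78) = 60.528 kPa.
Initial effective stress: σ'_0 = σ_v − u = 129.24 − 60.528 = 68.712 kPa.
Stress increase at mid-clay by the 2:1 spreading method:
Δσ = qBL/((B+z)(L+z)) = 195×1.2×1.2/((1.2+6.95)(1.2+6.95)) = 4.2275 kPa
Final effective stress: σ'_f = σ'_0 + Δσ = 68.712 + 4.2275 = 72.94 kPa.
Normally consolidated clay, so the full stress increment lies on the virgin compression line:
S_c = C_c·H/(1+e₀)·log₁₀(σ'_f/σ'_0) = 0.3×7.1/(1+0.64)×log₁₀(72.94/68.712)
    = 1.2988 × 0.025933 = 0.03368 m

S_c ≈ 33.7 mm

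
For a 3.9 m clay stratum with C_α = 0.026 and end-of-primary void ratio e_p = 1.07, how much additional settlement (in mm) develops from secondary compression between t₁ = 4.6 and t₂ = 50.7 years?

Secondary compression: S_s = C_α·H/(1+e_p)·log₁₀(t₂/t₁)
S_s = 0.026×3.9/(1+1.07)×log₁₀(50.7/4.6)
    = 0.04899 × 1.042 = 0.05106 m

S_s ≈ 51.1 mm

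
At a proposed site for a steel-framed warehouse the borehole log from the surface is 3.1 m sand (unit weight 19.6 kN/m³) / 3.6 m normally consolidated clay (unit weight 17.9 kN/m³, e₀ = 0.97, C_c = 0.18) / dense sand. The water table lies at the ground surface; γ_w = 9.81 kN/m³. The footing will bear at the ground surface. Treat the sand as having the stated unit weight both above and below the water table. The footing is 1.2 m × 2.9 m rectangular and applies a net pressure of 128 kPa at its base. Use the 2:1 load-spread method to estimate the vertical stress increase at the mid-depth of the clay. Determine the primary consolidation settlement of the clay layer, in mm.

S_c ≈ 27 mm

Mid-depth of clay below the ground surface: z = 3.1 + 3.6/2 = 4.9 m.
Total vertical stress at mid-clay: σ_v = 19.6×3.1 + 17.9×1.8 = 92.98 kPa.
Pore pressure: u = 9.81×(4.9 − 0) = 48.069 kPa.
Initial effective stress: σ'_0 = σ_v − u = 92.98 − 48.069 = 44.911 kPa.
Stress increase at mid-clay by the 2:1 spreading method:
Δσ = qBL/((B+z)(L+z)) = 128×1.2×2.9/((1.2+4.9)(2.9+4.9)) = 9.3619 kPa
Final effective stress: σ'_f = σ'_0 + Δσ = 44.911 + 9.3619 = 54.273 kPa.
Normally consolidated clay, so the full stress increment lies on the virgin compression line:
S_c = C_c·H/(1+e₀)·log₁₀(σ'_f/σ'_0) = 0.18×3.6/(1+0.97)×log₁₀(54.273/44.911)
    = 0.32893 × 0.082231 = 0.02705 m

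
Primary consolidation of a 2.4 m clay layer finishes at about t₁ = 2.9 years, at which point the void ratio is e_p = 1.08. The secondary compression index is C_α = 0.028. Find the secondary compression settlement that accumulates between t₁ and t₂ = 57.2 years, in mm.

Secondary compression: S_s = C_α·H/(1+e_p)·log₁₀(t₂/t₁)
S_s = 0.028×2.4/(1+1.08)×log₁₀(57.2/2.9)
    = 0.03231 × 1.295 = 0.04184 m

S_s ≈ 41.8 mm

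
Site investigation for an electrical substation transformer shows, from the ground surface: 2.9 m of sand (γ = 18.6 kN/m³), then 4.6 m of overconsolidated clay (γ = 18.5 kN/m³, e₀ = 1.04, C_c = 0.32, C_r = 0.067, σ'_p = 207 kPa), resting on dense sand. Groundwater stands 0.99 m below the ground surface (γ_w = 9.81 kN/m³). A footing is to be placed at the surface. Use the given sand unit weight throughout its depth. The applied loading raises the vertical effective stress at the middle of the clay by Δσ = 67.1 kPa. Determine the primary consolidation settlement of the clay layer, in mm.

Mid-depth of clay below the ground surface: z = 2.9 + 4.6/2 = 5.2 m.
Total vertical stress at mid-clay: σ_v = 18.6×2.9 + 18.5×2.3 = 96.49 kPa.
Pore pressure: u = 9.81×(5.2 − 0.99) = 41.3 kPa.
Initial effective stress: σ'_0 = σ_v − u = 96.49 − 41.3 = 55.19 kPa.
Final effective stress: σ'_f = 55.19 + 67.1 = 122.29 kPa.
σ'_f = 122.29 ≤ σ'_p = 207 kPa, so the clay remains overconsolidated and only the recompression index applies:
S_c = C_r·H/(1+e₀)·log₁₀(σ'_f/σ'_0) = 0.067×4.6/2.04×log₁₀(122.29/55.19)
    = 0.15108 × 0.34553 = 0.0522 m

S_c ≈ 52.2 mm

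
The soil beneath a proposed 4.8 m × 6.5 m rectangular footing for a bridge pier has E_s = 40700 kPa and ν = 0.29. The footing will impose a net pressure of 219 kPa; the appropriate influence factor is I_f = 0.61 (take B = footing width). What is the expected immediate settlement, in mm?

S_e ≈ 14.4 mm

Immediate (elastic) settlement: S_e = q·B·(1−ν²)/E_s · I_f.
S_e = 219 × 4.8 × (1 − 0.29²) / 40700 × 0.61
    = 219 × 4.8 × 0.9159 / 40700 × 0.61
    = 0.01443 m = 14.43 mm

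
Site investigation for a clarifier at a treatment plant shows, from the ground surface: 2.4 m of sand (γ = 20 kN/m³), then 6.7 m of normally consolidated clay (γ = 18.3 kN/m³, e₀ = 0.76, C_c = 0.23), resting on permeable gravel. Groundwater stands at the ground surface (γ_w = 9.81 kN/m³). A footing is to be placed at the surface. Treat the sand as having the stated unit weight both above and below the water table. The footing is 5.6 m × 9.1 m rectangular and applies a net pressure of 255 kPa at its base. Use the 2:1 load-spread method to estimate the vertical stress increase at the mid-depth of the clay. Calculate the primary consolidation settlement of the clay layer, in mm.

Mid-depth of clay below the ground surface: z = 2.4 + 6.7/2 = 5.75 m.
Total vertical stress at mid-clay: σ_v = 20×2.4 + 18.3×3.35 = 109.31 kPa.
Pore pressure: u = 9.81×(5.75 − 0) = 56.408 kPa.
Initial effective stress: σ'_0 = σ_v − u = 109.31 − 56.408 = 52.902 kPa.
Stress increase at mid-clay by the 2:1 spreading method:
Δσ = qBL/((B+z)(L+z)) = 255×5.6×9.1/((5.6+5.75)(9.1+5.75)) = 77.099 kPa
Final effective stress: σ'_f = σ'_0 + Δσ = 52.902 + 77.099 = 130 kPa.
Normally consolidated clay, so the full stress increment lies on the virgin compression line:
S_c = C_c·H/(1+e₀)·log₁₀(σ'_f/σ'_0) = 0.23×6.7/(1+0.76)×log₁₀(130/52.902)
    = 0.87557 × 0.39047 = 0.3419 m

S_c ≈ 342 mm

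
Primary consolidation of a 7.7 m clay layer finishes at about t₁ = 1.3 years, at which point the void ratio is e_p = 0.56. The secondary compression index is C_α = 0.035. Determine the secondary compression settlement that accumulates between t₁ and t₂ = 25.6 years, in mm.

Secondary compression: S_s = C_α·H/(1+e_p)·log₁₀(t₂/t₁)
S_s = 0.035×7.7/(1+0.56)×log₁₀(25.6/1.3)
    = 0.1728 × 1.294 = 0.2236 m

S_s ≈ 224 mm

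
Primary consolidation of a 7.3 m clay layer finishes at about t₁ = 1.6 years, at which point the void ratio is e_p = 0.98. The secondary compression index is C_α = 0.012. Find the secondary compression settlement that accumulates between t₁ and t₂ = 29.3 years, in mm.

Secondary compression: S_s = C_α·H/(1+e_p)·log₁₀(t₂/t₁)
S_s = 0.012×7.3/(1+0.98)×log₁₀(29.3/1.6)
    = 0.04424 × 1.263 = 0.05587 m

S_s ≈ 55.9 mm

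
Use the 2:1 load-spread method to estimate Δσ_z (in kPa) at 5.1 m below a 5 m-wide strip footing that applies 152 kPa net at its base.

Δσ_z ≈ 75.2 kPa

By the 2:1 method the load spreads at 1 horizontal : 2 vertical, so at depth z the loaded area has grown by z in each plan dimension:
Δσ = qB/(B+z) = 152×5/(5+5.1) = 75.248 kPa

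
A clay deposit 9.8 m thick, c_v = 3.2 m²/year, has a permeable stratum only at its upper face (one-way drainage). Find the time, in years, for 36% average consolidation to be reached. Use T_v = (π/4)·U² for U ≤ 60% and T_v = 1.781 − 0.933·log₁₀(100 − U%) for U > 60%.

Drainage path length: H_d = H = 9.8 m (single drainage).
U ≤ 60%: T_v = (π/4)·U² = (π/4)×0.36² = 0.10179.
t = T_v·H_d²/c_v = 0.10179×9.8²/3.2 = 3.055 years.

t ≈ 3.05 years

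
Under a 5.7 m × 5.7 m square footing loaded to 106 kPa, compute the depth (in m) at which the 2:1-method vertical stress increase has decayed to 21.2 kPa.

z ≈ 7.05 m

2:1 spreading — at depth z the loaded area has grown by z in each plan dimension:
qB²/(B+z)² = Δσ_z ⇒ z = B(√(q/Δσ_z) − 1) = 5.7×(√(106/21.2) − 1) = 7.046 m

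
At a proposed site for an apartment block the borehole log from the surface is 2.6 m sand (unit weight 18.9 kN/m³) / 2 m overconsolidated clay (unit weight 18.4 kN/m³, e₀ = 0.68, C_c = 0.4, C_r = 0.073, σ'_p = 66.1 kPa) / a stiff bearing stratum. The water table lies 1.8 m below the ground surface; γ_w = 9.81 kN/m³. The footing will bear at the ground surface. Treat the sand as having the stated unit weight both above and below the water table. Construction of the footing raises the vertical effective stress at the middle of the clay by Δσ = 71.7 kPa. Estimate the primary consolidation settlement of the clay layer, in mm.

Mid-depth of clay below the ground surface: z = 2.6 + 2/2 = 3.6 m.
Total vertical stress at mid-clay: σ_v = 18.9×2.6 + 18.4×1 = 67.54 kPa.
Pore pressure: u = 9.81×(3.6 − 1.8) = 17.658 kPa.
Initial effective stress: σ'_0 = σ_v − u = 67.54 − 17.658 = 49.882 kPa.
Final effective stress: σ'_f = 49.882 + 71.7 = 121.58 kPa.
σ'_f = 121.58 > σ'_p = 66.1 kPa, so the stress path crosses the preconsolidation pressure — recompression up to σ'_p, then virgin compression beyond:
S_c = H/(1+e₀)·[C_r·log₁₀(σ'_p/σ'_0) + C_c·log₁₀(σ'_f/σ'_p)]
    = 2/1.68 × [0.073×log₁₀(66.1/49.882) + 0.4×log₁₀(121.58/66.1)]
    = 1.1905 × [0.0089248 + 0.10586] = 0.1367 m

S_c ≈ 137 mm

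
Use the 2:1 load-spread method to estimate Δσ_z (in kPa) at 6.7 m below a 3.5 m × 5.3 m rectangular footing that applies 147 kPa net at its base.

Δσ_z ≈ 22.3 kPa

By the 2:1 method the load spreads at 1 horizontal : 2 vertical, so at depth z the loaded area has grown by z in each plan dimension:
Δσ = qBL/((B+z)(L+z)) = 147×3.5×5.3/((3.5+6.7)(5.3+6.7)) = 22.278 kPa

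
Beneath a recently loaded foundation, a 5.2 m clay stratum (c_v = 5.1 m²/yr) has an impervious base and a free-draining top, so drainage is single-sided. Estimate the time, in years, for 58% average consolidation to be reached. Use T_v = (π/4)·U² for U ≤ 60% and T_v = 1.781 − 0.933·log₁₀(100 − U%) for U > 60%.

t ≈ 1.4 years

Drainage path length: H_d = H = 5.2 m (single drainage).
U ≤ 60%: T_v = (π/4)·U² = (π/4)×0.58² = 0.26421.
t = T_v·H_d²/c_v = 0.26421×5.2²/5.1 = 1.401 years.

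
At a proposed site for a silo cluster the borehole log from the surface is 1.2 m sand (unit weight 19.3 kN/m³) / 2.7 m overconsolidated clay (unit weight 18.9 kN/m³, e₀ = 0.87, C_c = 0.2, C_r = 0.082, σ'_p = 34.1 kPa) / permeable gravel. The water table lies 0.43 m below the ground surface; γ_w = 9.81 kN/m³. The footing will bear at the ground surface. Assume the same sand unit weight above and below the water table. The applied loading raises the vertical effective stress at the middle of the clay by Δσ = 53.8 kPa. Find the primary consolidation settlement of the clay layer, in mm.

S_c ≈ 120 mm

Mid-depth of clay below the ground surface: z = 1.2 + 2.7/2 = 2.55 m.
Total vertical stress at mid-clay: σ_v = 19.3×1.2 + 18.9×1.35 = 48.675 kPa.
Pore pressure: u = 9.81×(2.55 − 0.43) = 20.797 kPa.
Initial effective stress: σ'_0 = σ_v − u = 48.675 − 20.797 = 27.878 kPa.
Final effective stress: σ'_f = 27.878 + 53.8 = 81.678 kPa.
σ'_f = 81.678 > σ'_p = 34.1 kPa, so the stress path crosses the preconsolidation pressure — recompression up to σ'_p, then virgin compression beyond:
S_c = H/(1+e₀)·[C_r·log₁₀(σ'_p/σ'_0) + C_c·log₁₀(σ'_f/σ'_p)]
    = 2.7/1.87 × [0.082×log₁₀(34.1/27.878) + 0.2×log₁₀(81.678/34.1)]
    = 1.4439 × [0.0071744 + 0.07587] = 0.1199 m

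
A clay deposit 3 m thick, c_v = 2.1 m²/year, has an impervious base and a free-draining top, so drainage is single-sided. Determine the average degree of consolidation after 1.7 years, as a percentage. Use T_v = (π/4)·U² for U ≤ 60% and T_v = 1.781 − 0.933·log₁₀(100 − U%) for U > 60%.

Drainage path length: H_d = H = 3 m (single drainage).
T_v = c_v·t/H_d² = 2.1×1.7/3² = 0.39667.
T_v = 0.39667 corresponds to the U > 60% branch:
U = 1 − 10^((1.781 − T_v)/0.933)/100 = 0.6954

U ≈ 69.5 %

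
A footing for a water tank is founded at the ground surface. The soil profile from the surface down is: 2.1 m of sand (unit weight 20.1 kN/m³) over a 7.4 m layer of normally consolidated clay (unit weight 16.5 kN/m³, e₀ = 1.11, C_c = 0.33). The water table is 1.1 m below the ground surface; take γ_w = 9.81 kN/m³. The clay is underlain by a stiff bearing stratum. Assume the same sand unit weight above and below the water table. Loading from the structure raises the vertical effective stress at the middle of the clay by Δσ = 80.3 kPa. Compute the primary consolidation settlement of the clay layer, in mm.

S_c ≈ 441 mm

Mid-depth of clay below the ground surface: z = 2.1 + 7.4/2 = 5.8 m.
Total vertical stress at mid-clay: σ_v = 20.1×2.1 + 16.5×3.7 = 103.26 kPa.
Pore pressure: u = 9.81×(5.8 − 1.1) = 46.107 kPa.
Initial effective stress: σ'_0 = σ_v − u = 103.26 − 46.107 = 57.153 kPa.
Final effective stress: σ'_f = σ'_0 + Δσ = 57.153 + 80.3 = 137.45 kPa.
Normally consolidated clay, so the full stress increment lies on the virgin compression line:
S_c = C_c·H/(1+e₀)·log₁₀(σ'_f/σ'_0) = 0.33×7.4/(1+1.11)×log₁₀(137.45/57.153)
    = 1.1573 × 0.38111 = 0.4411 m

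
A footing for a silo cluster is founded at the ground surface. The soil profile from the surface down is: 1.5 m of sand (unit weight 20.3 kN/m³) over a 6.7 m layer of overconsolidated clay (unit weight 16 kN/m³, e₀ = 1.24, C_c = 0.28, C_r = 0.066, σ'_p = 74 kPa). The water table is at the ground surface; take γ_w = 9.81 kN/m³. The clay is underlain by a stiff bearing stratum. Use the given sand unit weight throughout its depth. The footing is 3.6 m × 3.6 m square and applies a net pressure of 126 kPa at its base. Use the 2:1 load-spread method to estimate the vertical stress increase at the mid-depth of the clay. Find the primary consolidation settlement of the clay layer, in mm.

S_c ≈ 41.7 mm

Mid-depth of clay below the ground surface: z = 1.5 + 6.7/2 = 4.85 m.
Total vertical stress at mid-clay: σ_v = 20.3×1.5 + 16×3.35 = 84.05 kPa.
Pore pressure: u = 9.81×(4.85 − 0) = 47.578 kPa.
Initial effective stress: σ'_0 = σ_v − u = 84.05 − 47.578 = 36.472 kPa.
Stress increase at mid-clay by the 2:1 spreading method:
Δσ = qBL/((B+z)(L+z)) = 126×3.6×3.6/((3.6+4.85)(3.6+4.85)) = 22.87 kPa
Final effective stress: σ'_f = 36.472 + 22.87 = 59.342 kPa.
σ'_f = 59.342 ≤ σ'_p = 74 kPa, so the clay remains overconsolidated and only the recompression index applies:
S_c = C_r·H/(1+e₀)·log₁₀(σ'_f/σ'_0) = 0.066×6.7/2.24×log₁₀(59.342/36.472)
    = 0.19741 × 0.2114 = 0.04173 m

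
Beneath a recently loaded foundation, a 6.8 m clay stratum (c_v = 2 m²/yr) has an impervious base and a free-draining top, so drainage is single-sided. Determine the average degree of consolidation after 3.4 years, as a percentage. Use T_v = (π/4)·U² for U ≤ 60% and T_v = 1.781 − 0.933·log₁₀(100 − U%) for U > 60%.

U ≈ 43.3 %

Drainage path length: H_d = H = 6.8 m (single drainage).
T_v = c_v·t/H_d² = 2×3.4/6.8² = 0.14706.
T_v = 0.14706 corresponds to the U ≤ 60% branch:
U = √(4T_v/π) = 0.4327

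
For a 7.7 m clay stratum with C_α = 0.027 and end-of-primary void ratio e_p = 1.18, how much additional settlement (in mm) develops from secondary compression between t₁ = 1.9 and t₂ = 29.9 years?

S_s ≈ 114 mm

Secondary compression: S_s = C_α·H/(1+e_p)·log₁₀(t₂/t₁)
S_s = 0.027×7.7/(1+1.18)×log₁₀(29.9/1.9)
    = 0.09537 × 1.197 = 0.1141 m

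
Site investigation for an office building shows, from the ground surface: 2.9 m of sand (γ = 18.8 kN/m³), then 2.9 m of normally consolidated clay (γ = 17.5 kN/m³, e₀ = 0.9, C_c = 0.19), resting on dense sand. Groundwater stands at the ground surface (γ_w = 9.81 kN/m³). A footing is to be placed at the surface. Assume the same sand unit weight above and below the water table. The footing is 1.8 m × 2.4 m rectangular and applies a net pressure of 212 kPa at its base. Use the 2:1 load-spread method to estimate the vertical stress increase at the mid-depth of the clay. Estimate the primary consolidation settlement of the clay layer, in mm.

Mid-depth of clay below the ground surface: z = 2.9 + 2.9/2 = 4.35 m.
Total vertical stress at mid-clay: σ_v = 18.8×2.9 + 17.5×1.45 = 79.895 kPa.
Pore pressure: u = 9.81×(4.35 − 0) = 42.673 kPa.
Initial effective stress: σ'_0 = σ_v − u = 79.895 − 42.673 = 37.222 kPa.
Stress increase at mid-clay by the 2:1 spreading method:
Δσ = qBL/((B+z)(L+z)) = 212×1.8×2.4/((1.8+4.35)(2.4+4.35)) = 22.062 kPa
Final effective stress: σ'_f = σ'_0 + Δσ = 37.222 + 22.062 = 59.284 kPa.
Normally consolidated clay, so the full stress increment lies on the virgin compression line:
S_c = C_c·H/(1+e₀)·log₁₀(σ'_f/σ'_0) = 0.19×2.9/(1+0.9)×log₁₀(59.284/37.222)
    = 0.29 × 0.20214 = 0.05862 m

S_c ≈ 58.6 mm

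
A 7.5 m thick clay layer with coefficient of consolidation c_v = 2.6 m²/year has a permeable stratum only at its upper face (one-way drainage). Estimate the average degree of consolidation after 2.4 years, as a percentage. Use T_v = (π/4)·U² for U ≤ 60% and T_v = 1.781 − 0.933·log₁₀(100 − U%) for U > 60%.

U ≈ 37.6 %

Drainage path length: H_d = H = 7.5 m (single drainage).
T_v = c_v·t/H_d² = 2.6×2.4/7.5² = 0.11093.
T_v = 0.11093 corresponds to the U ≤ 60% branch:
U = √(4T_v/π) = 0.3758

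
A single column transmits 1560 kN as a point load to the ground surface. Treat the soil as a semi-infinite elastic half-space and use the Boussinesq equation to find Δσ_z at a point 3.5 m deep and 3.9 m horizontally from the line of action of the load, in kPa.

Δσ_z ≈ 8.08 kPa

Boussinesq vertical stress below a point load on an elastic half-space:
Δσ_z = 3P/(2πz²) · [1 + (r/z)²]^(−5/2)
r/z = 3.9/3.5 = 1.1143; [1+(r/z)²]^(−5/2) = 0.13292.
Δσ_z = 3×1560/(2π×3.5²) × 0.13292 = 60.804 × 0.13292 = 8.082 kPa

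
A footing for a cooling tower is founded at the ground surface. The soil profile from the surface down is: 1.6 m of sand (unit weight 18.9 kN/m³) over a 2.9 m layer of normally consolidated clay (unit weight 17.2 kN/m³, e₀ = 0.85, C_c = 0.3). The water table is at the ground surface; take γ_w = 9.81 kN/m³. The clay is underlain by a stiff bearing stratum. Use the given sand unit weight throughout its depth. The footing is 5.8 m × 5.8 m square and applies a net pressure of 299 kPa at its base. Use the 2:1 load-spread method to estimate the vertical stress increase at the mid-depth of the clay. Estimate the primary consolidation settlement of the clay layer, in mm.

Mid-depth of clay below the ground surface: z = 1.6 + 2.9/2 = 3.05 m.
Total vertical stress at mid-clay: σ_v = 18.9×1.6 + 17.2×1.45 = 55.18 kPa.
Pore pressure: u = 9.81×(3.05 − 0) = 29.921 kPa.
Initial effective stress: σ'_0 = σ_v − u = 55.18 − 29.921 = 25.259 kPa.
Stress increase at mid-clay by the 2:1 spreading method:
Δσ = qBL/((B+z)(L+z)) = 299×5.8×5.8/((5.8+3.05)(5.8+3.05)) = 128.42 kPa
Final effective stress: σ'_f = σ'_0 + Δσ = 25.259 + 128.42 = 153.68 kPa.
Normally consolidated clay, so the full stress increment lies on the virgin compression line:
S_c = C_c·H/(1+e₀)·log₁₀(σ'_f/σ'_0) = 0.3×2.9/(1+0.85)×log₁₀(153.68/25.259)
    = 0.47027 × 0.7842 = 0.3688 m

S_c ≈ 369 mm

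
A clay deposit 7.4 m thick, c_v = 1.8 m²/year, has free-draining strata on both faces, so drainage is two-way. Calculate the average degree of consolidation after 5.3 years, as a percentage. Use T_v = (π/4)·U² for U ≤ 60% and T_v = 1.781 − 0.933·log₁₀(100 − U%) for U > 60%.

Drainage path length: H_d = H/2 = 3.7 m (double drainage).
T_v = c_v·t/H_d² = 1.8×5.3/3.7² = 0.69686.
T_v = 0.69686 corresponds to the U > 60% branch:
U = 1 − 10^((1.781 − T_v)/0.933)/100 = 0.8548

U ≈ 85.5 %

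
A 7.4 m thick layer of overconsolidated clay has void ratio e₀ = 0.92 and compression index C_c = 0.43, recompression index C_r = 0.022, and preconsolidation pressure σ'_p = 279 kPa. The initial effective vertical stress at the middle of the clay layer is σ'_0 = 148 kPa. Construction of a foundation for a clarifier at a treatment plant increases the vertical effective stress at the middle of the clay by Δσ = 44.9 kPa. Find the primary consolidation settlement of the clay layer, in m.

Final effective stress: σ'_f = 148 + 44.9 = 192.9 kPa.
σ'_f = 192.9 ≤ σ'_p = 279 kPa, so the clay remains overconsolidated and only the recompression index applies:
S_c = C_r·H/(1+e₀)·log₁₀(σ'_f/σ'_0) = 0.022×7.4/1.92×log₁₀(192.9/148)
    = 0.084792 × 0.11507 = 0.009757 m

S_c ≈ 0.00976 m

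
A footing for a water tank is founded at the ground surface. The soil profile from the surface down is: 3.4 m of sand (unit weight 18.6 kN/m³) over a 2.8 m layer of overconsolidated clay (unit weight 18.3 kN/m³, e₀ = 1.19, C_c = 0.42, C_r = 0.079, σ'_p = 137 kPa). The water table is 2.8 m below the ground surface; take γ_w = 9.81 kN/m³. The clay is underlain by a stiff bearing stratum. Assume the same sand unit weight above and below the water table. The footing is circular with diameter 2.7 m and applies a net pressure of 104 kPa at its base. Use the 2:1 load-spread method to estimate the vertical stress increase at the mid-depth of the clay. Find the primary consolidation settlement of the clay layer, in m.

Mid-depth of clay below the ground surface: z = 3.4 + 2.8/2 = 4.8 m.
Total vertical stress at mid-clay: σ_v = 18.6×3.4 + 18.3×1.4 = 88.86 kPa.
Pore pressure: u = 9.81×(4.8 − 2.8) = 19.62 kPa.
Initial effective stress: σ'_0 = σ_v − u = 88.86 − 19.62 = 69.24 kPa.
Stress increase at mid-clay by the 2:1 spreading method:
Δσ ≈ qD²/(D+z)² = 104×2.7²/(2.7+4.8)² = 13.478 kPa
Final effective stress: σ'_f = 69.24 + 13.478 = 82.718 kPa.
σ'_f = 82.718 ≤ σ'_p = 137 kPa, so the clay remains overconsolidated and only the recompression index applies:
S_c = C_r·H/(1+e₀)·log₁₀(σ'_f/σ'_0) = 0.079×2.8/2.19×log₁₀(82.718/69.24)
    = 0.101 × 0.077243 = 0.007802 m

S_c ≈ 0.0078 m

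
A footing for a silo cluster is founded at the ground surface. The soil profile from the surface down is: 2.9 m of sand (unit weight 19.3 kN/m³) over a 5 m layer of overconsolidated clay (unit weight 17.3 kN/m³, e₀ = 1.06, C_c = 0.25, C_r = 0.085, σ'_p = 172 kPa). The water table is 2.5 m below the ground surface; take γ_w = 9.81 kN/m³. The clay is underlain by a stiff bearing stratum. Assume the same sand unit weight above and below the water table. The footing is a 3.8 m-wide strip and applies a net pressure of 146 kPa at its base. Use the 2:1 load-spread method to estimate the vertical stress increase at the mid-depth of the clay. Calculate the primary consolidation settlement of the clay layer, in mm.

Mid-depth of clay below the ground surface: z = 2.9 + 5/2 = 5.4 m.
Total vertical stress at mid-clay: σ_v = 19.3×2.9 + 17.3×2.5 = 99.22 kPa.
Pore pressure: u = 9.81×(5.4 − 2.5) = 28.449 kPa.
Initial effective stress: σ'_0 = σ_v − u = 99.22 − 28.449 = 70.771 kPa.
Stress increase at mid-clay by the 2:1 spreading method:
Δσ = qB/(B+z) = 146×3.8/(3.8+5.4) = 60.304 kPa
Final effective stress: σ'_f = 70.771 + 60.304 = 131.07 kPa.
σ'_f = 131.07 ≤ σ'_p = 172 kPa, so the clay remains overconsolidated and only the recompression index applies:
S_c = C_r·H/(1+e₀)·log₁₀(σ'_f/σ'_0) = 0.085×5/2.06×log₁₀(131.07/70.771)
    = 0.20631 × 0.26765 = 0.05522 m

S_c ≈ 55.2 mm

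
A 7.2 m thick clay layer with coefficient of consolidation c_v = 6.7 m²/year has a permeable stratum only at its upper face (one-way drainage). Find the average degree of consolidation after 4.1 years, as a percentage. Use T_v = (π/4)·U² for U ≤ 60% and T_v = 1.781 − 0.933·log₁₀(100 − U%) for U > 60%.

U ≈ 78.1 %

Drainage path length: H_d = H = 7.2 m (single drainage).
T_v = c_v·t/H_d² = 6.7×4.1/7.2² = 0.5299.
T_v = 0.5299 corresponds to the U > 60% branch:
U = 1 − 10^((1.781 − T_v)/0.933)/100 = 0.7807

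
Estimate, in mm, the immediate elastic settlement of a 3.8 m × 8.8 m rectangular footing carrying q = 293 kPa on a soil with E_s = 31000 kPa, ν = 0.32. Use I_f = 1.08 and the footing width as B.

S_e ≈ 34.8 mm

Immediate (elastic) settlement: S_e = q·B·(1−ν²)/E_s · I_f.
S_e = 293 × 3.8 × (1 − 0.32²) / 31000 × 1.08
    = 293 × 3.8 × 0.8976 / 31000 × 1.08
    = 0.03482 m = 34.82 mm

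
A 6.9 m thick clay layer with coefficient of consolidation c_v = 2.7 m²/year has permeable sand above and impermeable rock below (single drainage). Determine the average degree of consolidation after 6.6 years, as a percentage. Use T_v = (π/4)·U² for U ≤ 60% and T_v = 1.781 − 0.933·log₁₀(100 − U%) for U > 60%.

Drainage path length: H_d = H = 6.9 m (single drainage).
T_v = c_v·t/H_d² = 2.7×6.6/6.9² = 0.37429.
T_v = 0.37429 corresponds to the U > 60% branch:
U = 1 − 10^((1.781 − T_v)/0.933)/100 = 0.6781

U ≈ 67.8 %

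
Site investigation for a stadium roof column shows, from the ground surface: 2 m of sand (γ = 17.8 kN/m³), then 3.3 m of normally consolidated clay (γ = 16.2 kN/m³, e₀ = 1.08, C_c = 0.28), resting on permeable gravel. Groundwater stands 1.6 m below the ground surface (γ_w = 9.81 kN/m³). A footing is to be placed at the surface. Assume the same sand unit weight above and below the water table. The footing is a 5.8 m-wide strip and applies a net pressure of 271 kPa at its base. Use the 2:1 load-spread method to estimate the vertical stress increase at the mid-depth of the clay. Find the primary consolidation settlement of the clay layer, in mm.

Mid-depth of clay below the ground surface: z = 2 + 3.3/2 = 3.65 m.
Total vertical stress at mid-clay: σ_v = 17.8×2 + 16.2×1.65 = 62.33 kPa.
Pore pressure: u = 9.81×(3.65 − 1.6) = 20.11 kPa.
Initial effective stress: σ'_0 = σ_v − u = 62.33 − 20.11 = 42.22 kPa.
Stress increase at mid-clay by the 2:1 spreading method:
Δσ = qB/(B+z) = 271×5.8/(5.8+3.65) = 166.33 kPa
Final effective stress: σ'_f = σ'_0 + Δσ = 42.22 + 166.33 = 208.55 kPa.
Normally consolidated clay, so the full stress increment lies on the virgin compression line:
S_c = C_c·H/(1+e₀)·log₁₀(σ'_f/σ'_0) = 0.28×3.3/(1+1.08)×log₁₀(208.55/42.22)
    = 0.44423 × 0.69369 = 0.3082 m

S_c ≈ 308 mm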